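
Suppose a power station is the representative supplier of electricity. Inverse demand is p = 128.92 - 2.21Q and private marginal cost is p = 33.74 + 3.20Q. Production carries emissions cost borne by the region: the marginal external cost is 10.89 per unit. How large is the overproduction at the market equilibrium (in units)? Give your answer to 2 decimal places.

Market equilibrium (private): 33.74 + 3.20Q = 128.92 - 2.21Q → Q_m = 17.5933.
Social marginal cost = private MC + MEC = 44.63 + 3.20Q.
Set SMC = demand: 44.63 + 3.20Q = 128.92 - 2.21Q → Q* = 15.5804.
Gap = |17.5933 − 15.5804| = 2.0129.

2.01 units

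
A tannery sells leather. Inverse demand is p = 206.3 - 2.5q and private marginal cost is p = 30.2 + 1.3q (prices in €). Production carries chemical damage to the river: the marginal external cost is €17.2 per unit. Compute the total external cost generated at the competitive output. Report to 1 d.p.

€797.1

Market equilibrium (private): 30.2 + 1.3q = 206.3 - 2.5q → q_m = 46.3421.
Total external cost = MEC × q_m = 17.2 × 46.3421 = 797.0841.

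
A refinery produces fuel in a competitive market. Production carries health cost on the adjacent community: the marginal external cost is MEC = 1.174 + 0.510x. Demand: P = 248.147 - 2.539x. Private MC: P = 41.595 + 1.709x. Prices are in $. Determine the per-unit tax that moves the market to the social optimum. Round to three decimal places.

Social marginal cost = private MC + MEC = 42.769 + 2.219x.
Set SMC = demand: 42.769 + 2.219x = 248.147 - 2.539x → x* = 43.1648.
The Pigouvian tax equals MEC at x*: 1.174 + 0.510×43.1648 = 23.1880.

tax = $23.188 per unit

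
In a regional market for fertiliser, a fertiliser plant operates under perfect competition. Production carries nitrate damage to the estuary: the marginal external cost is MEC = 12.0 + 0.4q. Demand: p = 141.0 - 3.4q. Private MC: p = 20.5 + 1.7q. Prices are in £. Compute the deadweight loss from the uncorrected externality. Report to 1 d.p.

Market equilibrium (private): 20.5 + 1.7q = 141.0 - 3.4q → q_m = 23.6275.
Social marginal cost = private MC + MEC = 32.5 + 2.1q.
Set SMC = demand: 32.5 + 2.1q = 141.0 - 3.4q → q* = 19.7273.
Height of the DWL triangle at q_m is SMC(q_m) − demand(q_m) = MEC(q_m) = 21.4510.
DWL = ½ × 3.9002 × 21.4510 = 41.8316.

DWL = £41.8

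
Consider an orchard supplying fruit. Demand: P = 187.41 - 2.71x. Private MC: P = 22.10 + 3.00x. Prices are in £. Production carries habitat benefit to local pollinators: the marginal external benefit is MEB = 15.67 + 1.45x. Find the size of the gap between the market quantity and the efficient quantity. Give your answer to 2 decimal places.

Market equilibrium (private): 22.10 + 3.00x = 187.41 - 2.71x → x_m = 28.9510.
Social marginal cost = private MC − MEB = 6.43 + 1.55x.
Set SMC = demand: 6.43 + 1.55x = 187.41 - 2.71x → x* = 42.4836.
Gap = |28.9510 − 42.4836| = 13.5326.

13.53 units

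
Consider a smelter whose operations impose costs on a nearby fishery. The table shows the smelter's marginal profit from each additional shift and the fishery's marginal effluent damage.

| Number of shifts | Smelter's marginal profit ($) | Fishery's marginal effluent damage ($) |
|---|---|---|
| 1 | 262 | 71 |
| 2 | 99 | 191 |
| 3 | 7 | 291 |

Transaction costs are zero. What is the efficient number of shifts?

Bargaining reaches the level where marginal profit last exceeds marginal effluent damage.
That holds through level 1 (262 ≥ 71) but not at 2 (99 < 191).

1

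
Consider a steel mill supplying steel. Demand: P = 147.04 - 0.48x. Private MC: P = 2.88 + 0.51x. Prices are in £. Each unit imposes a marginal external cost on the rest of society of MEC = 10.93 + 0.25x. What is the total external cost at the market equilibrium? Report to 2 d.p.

£4242.09

Market equilibrium (private): 2.88 + 0.51x = 147.04 - 0.48x → x_m = 145.6162.
Total external cost = ∫₀^{x_m} (10.93 + 0.25x) dx = 10.93×145.6162 + ½×0.25×145.6162² = 4242.0948.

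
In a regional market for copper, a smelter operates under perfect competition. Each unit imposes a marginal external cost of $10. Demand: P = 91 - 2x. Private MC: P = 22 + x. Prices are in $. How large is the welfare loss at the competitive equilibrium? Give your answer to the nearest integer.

Market equilibrium (private): 22 + x = 91 - 2x → x_m = 23.0000.
Social marginal cost = private MC + MEC = 32 + x.
Set SMC = demand: 32 + x = 91 - 2x → x* = 19.6667.
Height of the DWL triangle at x_m is SMC(x_m) − demand(x_m) = MEC(x_m) = 10.0000.
DWL = ½ × 3.3333 × 10.0000 = 16.6665.

DWL = $17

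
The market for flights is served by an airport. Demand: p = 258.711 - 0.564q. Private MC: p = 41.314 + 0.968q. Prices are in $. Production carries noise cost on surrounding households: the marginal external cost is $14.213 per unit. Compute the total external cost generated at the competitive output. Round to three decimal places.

Market equilibrium (private): 41.314 + 0.968q = 258.711 - 0.564q → q_m = 141.9040.
Total external cost = MEC × q_m = 14.213 × 141.9040 = 2016.8816.

$2016.882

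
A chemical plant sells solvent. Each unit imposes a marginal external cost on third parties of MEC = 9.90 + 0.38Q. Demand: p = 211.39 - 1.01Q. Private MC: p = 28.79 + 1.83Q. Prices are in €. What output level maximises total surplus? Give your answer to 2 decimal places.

Social marginal cost = private MC + MEC = 38.69 + 2.21Q.
Set SMC = demand: 38.69 + 2.21Q = 211.39 - 1.01Q → Q* = 53.6335.

Q* = 53.63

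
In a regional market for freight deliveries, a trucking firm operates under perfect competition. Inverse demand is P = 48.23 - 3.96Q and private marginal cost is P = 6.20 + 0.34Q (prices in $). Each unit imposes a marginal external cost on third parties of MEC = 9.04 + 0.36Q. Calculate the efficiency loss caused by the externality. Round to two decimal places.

DWL = $16.92

Market equilibrium (private): 6.20 + 0.34Q = 48.23 - 3.96Q → Q_m = 9.7744.
Social marginal cost = private MC + MEC = 15.24 + 0.70Q.
Set SMC = demand: 15.24 + 0.70Q = 48.23 - 3.96Q → Q* = 7.0794.
Between Q* and Q_m the wedge SMC − demand runs linearly from 0 to MEC(Q_m), so the loss is a triangle.
DWL = ½ × 2.6950 × 12.5588 = 16.9230.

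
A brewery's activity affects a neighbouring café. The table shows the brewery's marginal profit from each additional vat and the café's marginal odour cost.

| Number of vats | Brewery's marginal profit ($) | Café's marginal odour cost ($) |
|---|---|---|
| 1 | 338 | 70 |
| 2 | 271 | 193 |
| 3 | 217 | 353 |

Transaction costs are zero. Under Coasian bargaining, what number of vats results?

Bargaining reaches the level where marginal profit last exceeds marginal odour cost.
That holds through level 2 (271 ≥ 193) but not at 3 (217 < 353).

2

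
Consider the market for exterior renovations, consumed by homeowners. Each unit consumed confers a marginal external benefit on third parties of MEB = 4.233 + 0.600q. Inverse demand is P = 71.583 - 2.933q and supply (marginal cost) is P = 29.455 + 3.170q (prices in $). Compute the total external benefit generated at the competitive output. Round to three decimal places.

$43.514

Market equilibrium (private): 29.455 + 3.170q = 71.583 - 2.933q → q_m = 6.9028.
Total external benefit = ∫₀^{q_m} (4.233 + 0.600q) dq = 4.233×6.9028 + ½×0.600×6.9028² = 43.5141.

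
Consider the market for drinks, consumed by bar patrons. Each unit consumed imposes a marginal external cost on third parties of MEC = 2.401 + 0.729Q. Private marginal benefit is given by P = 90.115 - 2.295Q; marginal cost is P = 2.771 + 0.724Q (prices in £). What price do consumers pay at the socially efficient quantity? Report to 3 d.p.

Social marginal benefit = demand − MEC = 87.714 - 3.024Q.
Set SMB = MC: 87.714 - 3.024Q = 2.771 + 0.724Q → Q* = 22.6636.
Consumer price on the demand curve at Q*: 90.115 − 2.295×22.6636 = 38.1020.

P = £38.102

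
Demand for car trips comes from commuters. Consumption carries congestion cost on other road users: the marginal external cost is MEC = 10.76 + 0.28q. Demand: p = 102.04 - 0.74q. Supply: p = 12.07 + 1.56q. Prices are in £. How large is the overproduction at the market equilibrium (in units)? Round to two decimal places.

Market equilibrium (private): 12.07 + 1.56q = 102.04 - 0.74q → q_m = 39.1174.
Social marginal benefit = demand − MEC = 91.28 - 1.02q.
Set SMB = MC: 91.28 - 1.02q = 12.07 + 1.56q → q* = 30.7016.
Gap = |39.1174 − 30.7016| = 8.4158.

8.42 units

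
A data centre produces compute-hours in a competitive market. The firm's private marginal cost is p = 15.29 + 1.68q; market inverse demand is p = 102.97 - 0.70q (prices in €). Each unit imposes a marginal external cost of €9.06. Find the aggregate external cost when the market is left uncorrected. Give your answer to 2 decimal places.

Market equilibrium (private): 15.29 + 1.68q = 102.97 - 0.70q → q_m = 36.8403.
Total external cost = MEC × q_m = 9.06 × 36.8403 = 333.7731.

€333.77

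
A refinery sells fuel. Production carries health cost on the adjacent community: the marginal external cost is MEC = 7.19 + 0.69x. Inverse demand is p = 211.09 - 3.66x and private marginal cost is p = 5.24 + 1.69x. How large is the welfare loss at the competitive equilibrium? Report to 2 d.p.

Market equilibrium (private): 5.24 + 1.69x = 211.09 - 3.66x → x_m = 38.4766.
Social marginal cost = private MC + MEC = 12.43 + 2.38x.
Set SMC = demand: 12.43 + 2.38x = 211.09 - 3.66x → x* = 32.8907.
Height of the DWL triangle at x_m is SMC(x_m) − demand(x_m) = MEC(x_m) = 33.7389.
DWL = ½ × 5.5859 × 33.7389 = 94.2311.

DWL = 94.23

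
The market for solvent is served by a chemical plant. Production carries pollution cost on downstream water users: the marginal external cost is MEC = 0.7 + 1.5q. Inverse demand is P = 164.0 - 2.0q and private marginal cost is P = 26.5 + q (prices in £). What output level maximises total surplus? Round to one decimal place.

q* = 30.4

Social marginal cost = private MC + MEC = 27.2 + 2.5q.
Set SMC = demand: 27.2 + 2.5q = 164.0 - 2.0q → q* = 30.4000.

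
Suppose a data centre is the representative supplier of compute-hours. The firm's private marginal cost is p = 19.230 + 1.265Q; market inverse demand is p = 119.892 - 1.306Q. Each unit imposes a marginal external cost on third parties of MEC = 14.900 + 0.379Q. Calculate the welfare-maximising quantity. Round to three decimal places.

Social marginal cost = private MC + MEC = 34.130 + 1.644Q.
Set SMC = demand: 34.130 + 1.644Q = 119.892 - 1.306Q → Q* = 29.0719.

Q* = 29.072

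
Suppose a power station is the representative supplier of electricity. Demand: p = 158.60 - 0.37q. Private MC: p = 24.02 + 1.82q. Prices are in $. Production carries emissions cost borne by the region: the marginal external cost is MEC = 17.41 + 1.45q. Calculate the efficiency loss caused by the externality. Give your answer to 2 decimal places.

Market equilibrium (private): 24.02 + 1.82q = 158.60 - 0.37q → q_m = 61.4521.
Social marginal cost = private MC + MEC = 41.43 + 3.27q.
Set SMC = demand: 41.43 + 3.27q = 158.60 - 0.37q → q* = 32.1896.
The welfare-loss triangle has base |q_m − q*| and height MEC(q_m) (the vertical gap between SMC and demand is zero at q* and MEC at q_m).
DWL = ½ × 29.2625 × 106.5155 = 1558.4549.

DWL = $1558.45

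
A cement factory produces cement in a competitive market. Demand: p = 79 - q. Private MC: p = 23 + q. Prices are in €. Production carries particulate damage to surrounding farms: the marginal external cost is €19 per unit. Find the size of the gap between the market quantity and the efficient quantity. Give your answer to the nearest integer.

Market equilibrium (private): 23 + q = 79 - q → q_m = 28.0000.
Social marginal cost = private MC + MEC = 42 + q.
Set SMC = demand: 42 + q = 79 - q → q* = 18.5000.
Gap = |28.0000 − 18.5000| = 9.5000.

10 units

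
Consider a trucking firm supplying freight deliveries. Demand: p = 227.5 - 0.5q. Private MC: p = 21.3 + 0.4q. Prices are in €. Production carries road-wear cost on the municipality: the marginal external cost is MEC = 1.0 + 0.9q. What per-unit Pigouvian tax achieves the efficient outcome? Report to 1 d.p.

Social marginal cost = private MC + MEC = 22.3 + 1.3q.
Set SMC = demand: 22.3 + 1.3q = 227.5 - 0.5q → q* = 114.0000.
The Pigouvian tax equals MEC at q*: 1.0 + 0.9×114.0000 = 103.6000.

tax = €103.6 per unit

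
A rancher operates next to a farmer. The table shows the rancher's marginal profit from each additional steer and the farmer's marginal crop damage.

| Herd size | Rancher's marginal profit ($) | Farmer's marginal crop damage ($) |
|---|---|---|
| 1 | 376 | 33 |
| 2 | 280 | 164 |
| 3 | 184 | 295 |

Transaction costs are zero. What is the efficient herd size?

2

Bargaining reaches the level where marginal profit last exceeds marginal crop damage.
That holds through level 2 (280 ≥ 164) but not at 3 (184 < 295).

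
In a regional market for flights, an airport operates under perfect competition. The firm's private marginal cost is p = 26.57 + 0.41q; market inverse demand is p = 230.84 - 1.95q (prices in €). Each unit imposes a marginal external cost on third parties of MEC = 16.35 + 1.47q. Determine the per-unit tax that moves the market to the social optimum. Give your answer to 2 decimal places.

tax = €88.48 per unit

Social marginal cost = private MC + MEC = 42.92 + 1.88q.
Set SMC = demand: 42.92 + 1.88q = 230.84 - 1.95q → q* = 49.0653.
The Pigouvian tax equals MEC at q*: 16.35 + 1.47×49.0653 = 88.4760.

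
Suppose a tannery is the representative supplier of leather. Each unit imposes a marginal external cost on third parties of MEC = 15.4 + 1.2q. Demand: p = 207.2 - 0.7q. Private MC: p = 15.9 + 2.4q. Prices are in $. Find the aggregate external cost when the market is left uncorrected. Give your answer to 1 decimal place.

$3235.2

Market equilibrium (private): 15.9 + 2.4q = 207.2 - 0.7q → q_m = 61.7097.
Total external cost = ∫₀^{q_m} (15.4 + 1.2q) dq = 15.4×61.7097 + ½×1.2×61.7097² = 3235.1816.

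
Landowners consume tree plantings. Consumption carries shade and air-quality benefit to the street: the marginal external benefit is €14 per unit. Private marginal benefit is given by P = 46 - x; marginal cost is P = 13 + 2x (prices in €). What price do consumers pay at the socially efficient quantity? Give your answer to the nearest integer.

Social marginal benefit = demand + MEB = 60 - x.
Set SMB = MC: 60 - x = 13 + 2x → x* = 15.6667.
Consumer price on the demand curve at x*: 46 − 1×15.6667 = 30.3333.

P = €30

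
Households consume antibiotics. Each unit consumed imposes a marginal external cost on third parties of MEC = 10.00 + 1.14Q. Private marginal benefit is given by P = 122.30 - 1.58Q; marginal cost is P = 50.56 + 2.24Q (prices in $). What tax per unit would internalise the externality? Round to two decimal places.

Social marginal benefit = demand − MEC = 112.30 - 2.72Q.
Set SMB = MC: 112.30 - 2.72Q = 50.56 + 2.24Q → Q* = 12.4476.
The Pigouvian tax equals MEC at Q*: 10.00 + 1.14×12.4476 = 24.1903.

tax = $24.19 per unit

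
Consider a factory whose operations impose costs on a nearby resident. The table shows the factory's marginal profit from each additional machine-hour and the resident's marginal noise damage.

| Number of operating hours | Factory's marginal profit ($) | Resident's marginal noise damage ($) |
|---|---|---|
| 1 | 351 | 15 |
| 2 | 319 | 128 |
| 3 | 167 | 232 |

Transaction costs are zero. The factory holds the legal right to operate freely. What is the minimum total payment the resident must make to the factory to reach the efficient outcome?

$167

Left alone the factory would choose level 3 (marginal profit stays positive).
Efficient level: k* = 2 (marginal profit ≥ marginal noise damage through 2).
The resident must at least cover the factory's forgone profit from cutting 3→2: 167 = 167.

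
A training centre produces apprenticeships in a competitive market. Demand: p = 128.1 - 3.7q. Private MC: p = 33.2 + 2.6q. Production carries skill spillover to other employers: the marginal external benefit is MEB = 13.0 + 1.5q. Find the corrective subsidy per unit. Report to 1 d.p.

Social marginal cost = private MC − MEB = 20.2 + 1.1q.
Set SMC = demand: 20.2 + 1.1q = 128.1 - 3.7q → q* = 22.4792.
The Pigouvian subsidy equals MEB at q*: 13.0 + 1.5×22.4792 = 46.7188.

subsidy = 46.7 per unit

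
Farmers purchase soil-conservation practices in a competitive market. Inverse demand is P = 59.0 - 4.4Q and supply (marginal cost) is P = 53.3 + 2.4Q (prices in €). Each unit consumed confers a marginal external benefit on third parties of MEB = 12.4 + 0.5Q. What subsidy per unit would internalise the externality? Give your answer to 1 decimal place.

Social marginal benefit = demand + MEB = 71.4 - 3.9Q.
Set SMB = MC: 71.4 - 3.9Q = 53.3 + 2.4Q → Q* = 2.8730.
The Pigouvian subsidy equals MEB at Q*: 12.4 + 0.5×2.8730 = 13.8365.

subsidy = €13.8 per unit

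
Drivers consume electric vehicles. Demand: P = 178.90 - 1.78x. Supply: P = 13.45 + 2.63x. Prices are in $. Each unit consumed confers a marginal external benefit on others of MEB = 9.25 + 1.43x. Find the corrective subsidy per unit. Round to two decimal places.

subsidy = $93.08 per unit

Social marginal benefit = demand + MEB = 188.15 - 0.35x.
Set SMB = MC: 188.15 - 0.35x = 13.45 + 2.63x → x* = 58.6242.
The Pigouvian subsidy equals MEB at x*: 9.25 + 1.43×58.6242 = 93.0826.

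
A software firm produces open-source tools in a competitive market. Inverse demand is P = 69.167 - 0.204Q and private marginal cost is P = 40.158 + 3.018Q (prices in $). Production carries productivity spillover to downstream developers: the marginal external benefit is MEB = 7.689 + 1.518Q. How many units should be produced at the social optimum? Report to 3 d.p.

Q* = 21.536

Social marginal cost = private MC − MEB = 32.469 + 1.500Q.
Set SMC = demand: 32.469 + 1.500Q = 69.167 - 0.204Q → Q* = 21.5364.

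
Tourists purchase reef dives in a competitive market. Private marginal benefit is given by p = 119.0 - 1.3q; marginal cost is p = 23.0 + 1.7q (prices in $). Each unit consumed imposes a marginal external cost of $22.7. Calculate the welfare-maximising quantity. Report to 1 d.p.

Social marginal benefit = demand − MEC = 96.3 - 1.3q.
Set SMB = MC: 96.3 - 1.3q = 23.0 + 1.7q → q* = 24.4333.

q* = 24.4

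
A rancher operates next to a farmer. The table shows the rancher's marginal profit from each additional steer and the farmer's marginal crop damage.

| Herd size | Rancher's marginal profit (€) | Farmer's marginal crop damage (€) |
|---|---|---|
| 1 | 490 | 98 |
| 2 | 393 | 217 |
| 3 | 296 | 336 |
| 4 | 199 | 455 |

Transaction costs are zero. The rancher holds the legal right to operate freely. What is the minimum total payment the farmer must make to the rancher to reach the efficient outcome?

€495

Left alone the rancher would choose level 4 (marginal profit stays positive).
Efficient level: k* = 2 (marginal profit ≥ marginal crop damage through 2).
The farmer must at least cover the rancher's forgone profit from cutting 4→2: 296 + 199 = 495.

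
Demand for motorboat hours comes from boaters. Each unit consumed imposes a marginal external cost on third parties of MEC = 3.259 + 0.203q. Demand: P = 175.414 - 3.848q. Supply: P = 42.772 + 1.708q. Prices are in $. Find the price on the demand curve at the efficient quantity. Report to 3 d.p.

P = $88.964

Social marginal benefit = demand − MEC = 172.155 - 4.051q.
Set SMB = MC: 172.155 - 4.051q = 42.772 + 1.708q → q* = 22.4662.
Consumer price on the demand curve at q*: 175.414 − 3.848×22.4662 = 88.9641.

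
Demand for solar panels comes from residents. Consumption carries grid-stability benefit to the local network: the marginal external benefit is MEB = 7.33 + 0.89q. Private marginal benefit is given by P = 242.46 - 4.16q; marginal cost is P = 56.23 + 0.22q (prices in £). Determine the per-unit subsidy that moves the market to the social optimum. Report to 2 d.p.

Social marginal benefit = demand + MEB = 249.79 - 3.27q.
Set SMB = MC: 249.79 - 3.27q = 56.23 + 0.22q → q* = 55.4613.
The Pigouvian subsidy equals MEB at q*: 7.33 + 0.89×55.4613 = 56.6906.

subsidy = £56.69 per unit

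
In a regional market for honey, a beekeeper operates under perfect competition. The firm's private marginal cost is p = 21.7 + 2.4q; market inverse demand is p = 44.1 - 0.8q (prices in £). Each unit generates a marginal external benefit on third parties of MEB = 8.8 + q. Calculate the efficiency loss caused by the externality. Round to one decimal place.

DWL = £56.7

Market equilibrium (private): 21.7 + 2.4q = 44.1 - 0.8q → q_m = 7.0000.
Social marginal cost = private MC − MEB = 12.9 + 1.4q.
Set SMC = demand: 12.9 + 1.4q = 44.1 - 0.8q → q* = 14.1818.
Between q* and q_m the wedge demand − SMC runs linearly from 0 to MEB(q_m), so the loss is a triangle.
DWL = ½ × 7.1818 × 15.8000 = 56.7362.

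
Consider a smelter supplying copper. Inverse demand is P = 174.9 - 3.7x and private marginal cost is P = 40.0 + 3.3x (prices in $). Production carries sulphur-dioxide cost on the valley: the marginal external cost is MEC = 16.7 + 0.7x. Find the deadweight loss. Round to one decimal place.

Market equilibrium (private): 40.0 + 3.3x = 174.9 - 3.7x → x_m = 19.2714.
Social marginal cost = private MC + MEC = 56.7 + 4.0x.
Set SMC = demand: 56.7 + 4.0x = 174.9 - 3.7x → x* = 15.3506.
Height of the DWL triangle at x_m is SMC(x_m) − demand(x_m) = MEC(x_m) = 30.1900.
DWL = ½ × 3.9208 × 30.1900 = 59.1845.

DWL = $59.2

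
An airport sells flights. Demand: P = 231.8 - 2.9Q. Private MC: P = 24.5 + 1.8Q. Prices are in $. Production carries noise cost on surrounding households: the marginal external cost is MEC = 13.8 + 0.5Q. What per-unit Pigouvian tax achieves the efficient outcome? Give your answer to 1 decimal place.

tax = $32.4 per unit

Social marginal cost = private MC + MEC = 38.3 + 2.3Q.
Set SMC = demand: 38.3 + 2.3Q = 231.8 - 2.9Q → Q* = 37.2115.
The Pigouvian tax equals MEC at Q*: 13.8 + 0.5×37.2115 = 32.4058.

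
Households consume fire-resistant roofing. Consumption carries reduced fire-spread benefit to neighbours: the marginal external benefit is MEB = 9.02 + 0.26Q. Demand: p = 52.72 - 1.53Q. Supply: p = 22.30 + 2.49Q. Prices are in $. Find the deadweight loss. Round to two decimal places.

DWL = $16.05

Market equilibrium (private): 22.30 + 2.49Q = 52.72 - 1.53Q → Q_m = 7.5672.
Social marginal benefit = demand + MEB = 61.74 - 1.27Q.
Set SMB = MC: 61.74 - 1.27Q = 22.30 + 2.49Q → Q* = 10.4894.
The welfare-loss triangle has base |Q_m − Q*| and height MEB(Q_m) (the vertical gap between SMB and MC is zero at Q* and MEB at Q_m).
DWL = ½ × 2.9222 × 10.9875 = 16.0538.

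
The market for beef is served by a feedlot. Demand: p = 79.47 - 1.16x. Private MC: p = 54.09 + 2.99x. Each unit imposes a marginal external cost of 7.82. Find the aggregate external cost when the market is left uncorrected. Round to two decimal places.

Market equilibrium (private): 54.09 + 2.99x = 79.47 - 1.16x → x_m = 6.1157.
Total external cost = MEC × x_m = 7.82 × 6.1157 = 47.8248.

47.82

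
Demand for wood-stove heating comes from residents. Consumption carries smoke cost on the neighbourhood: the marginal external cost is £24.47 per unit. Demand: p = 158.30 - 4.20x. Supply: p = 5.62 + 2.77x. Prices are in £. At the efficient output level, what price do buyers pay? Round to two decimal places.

P = £81.04

Social marginal benefit = demand − MEC = 133.83 - 4.20x.
Set SMB = MC: 133.83 - 4.20x = 5.62 + 2.77x → x* = 18.3945.
Consumer price on the demand curve at x*: 158.30 − 4.20×18.3945 = 81.0431.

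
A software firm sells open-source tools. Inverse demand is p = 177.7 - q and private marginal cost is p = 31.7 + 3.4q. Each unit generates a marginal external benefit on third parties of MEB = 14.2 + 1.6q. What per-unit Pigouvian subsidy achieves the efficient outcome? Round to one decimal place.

subsidy = 105.7 per unit

Social marginal cost = private MC − MEB = 17.5 + 1.8q.
Set SMC = demand: 17.5 + 1.8q = 177.7 - q → q* = 57.2143.
The Pigouvian subsidy equals MEB at q*: 14.2 + 1.6×57.2143 = 105.7429.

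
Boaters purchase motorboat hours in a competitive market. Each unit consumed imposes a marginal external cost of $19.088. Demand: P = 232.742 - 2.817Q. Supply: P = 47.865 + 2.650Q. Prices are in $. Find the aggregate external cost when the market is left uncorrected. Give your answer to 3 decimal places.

Market equilibrium (private): 47.865 + 2.650Q = 232.742 - 2.817Q → Q_m = 33.8169.
Total external cost = MEC × Q_m = 19.088 × 33.8169 = 645.4970.

$645.497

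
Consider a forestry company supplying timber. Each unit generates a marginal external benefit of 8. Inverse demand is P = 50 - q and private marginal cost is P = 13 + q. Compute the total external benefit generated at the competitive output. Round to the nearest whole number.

Market equilibrium (private): 13 + q = 50 - q → q_m = 18.5000.
Total external benefit = MEB × q_m = 8 × 18.5000 = 148.0000.

148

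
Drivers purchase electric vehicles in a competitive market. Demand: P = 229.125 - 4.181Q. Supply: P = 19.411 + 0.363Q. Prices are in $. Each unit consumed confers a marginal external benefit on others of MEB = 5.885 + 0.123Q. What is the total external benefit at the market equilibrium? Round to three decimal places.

$402.598

Market equilibrium (private): 19.411 + 0.363Q = 229.125 - 4.181Q → Q_m = 46.1518.
Total external benefit = ∫₀^{Q_m} (5.885 + 0.123Q) dQ = 5.885×46.1518 + ½×0.123×46.1518² = 402.5976.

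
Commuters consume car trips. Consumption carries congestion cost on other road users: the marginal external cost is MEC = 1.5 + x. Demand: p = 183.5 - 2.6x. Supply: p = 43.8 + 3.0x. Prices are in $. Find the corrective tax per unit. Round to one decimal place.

tax = $22.4 per unit

Social marginal benefit = demand − MEC = 182.0 - 3.6x.
Set SMB = MC: 182.0 - 3.6x = 43.8 + 3.0x → x* = 20.9394.
The Pigouvian tax equals MEC at x*: 1.5 + 1.0×20.9394 = 22.4394.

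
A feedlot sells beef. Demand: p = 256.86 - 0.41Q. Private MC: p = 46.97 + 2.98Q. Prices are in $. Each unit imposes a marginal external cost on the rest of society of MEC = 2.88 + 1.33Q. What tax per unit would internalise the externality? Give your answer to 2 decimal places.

tax = $61.21 per unit

Social marginal cost = private MC + MEC = 49.85 + 4.31Q.
Set SMC = demand: 49.85 + 4.31Q = 256.86 - 0.41Q → Q* = 43.8581.
The Pigouvian tax equals MEC at Q*: 2.88 + 1.33×43.8581 = 61.2113.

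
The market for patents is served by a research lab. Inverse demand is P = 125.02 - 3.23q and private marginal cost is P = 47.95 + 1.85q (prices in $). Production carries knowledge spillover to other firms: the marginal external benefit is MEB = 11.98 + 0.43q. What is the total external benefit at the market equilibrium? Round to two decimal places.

$231.24

Market equilibrium (private): 47.95 + 1.85q = 125.02 - 3.23q → q_m = 15.1713.
Total external benefit = ∫₀^{q_m} (11.98 + 0.43q) dq = 11.98×15.1713 + ½×0.43×15.1713² = 231.2384.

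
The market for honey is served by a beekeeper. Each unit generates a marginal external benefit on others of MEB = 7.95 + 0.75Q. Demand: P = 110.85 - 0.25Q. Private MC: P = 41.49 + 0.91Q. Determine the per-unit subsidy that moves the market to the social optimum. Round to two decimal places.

Social marginal cost = private MC − MEB = 33.54 + 0.16Q.
Set SMC = demand: 33.54 + 0.16Q = 110.85 - 0.25Q → Q* = 188.5610.
The Pigouvian subsidy equals MEB at Q*: 7.95 + 0.75×188.5610 = 149.3708.

subsidy = 149.37 per unit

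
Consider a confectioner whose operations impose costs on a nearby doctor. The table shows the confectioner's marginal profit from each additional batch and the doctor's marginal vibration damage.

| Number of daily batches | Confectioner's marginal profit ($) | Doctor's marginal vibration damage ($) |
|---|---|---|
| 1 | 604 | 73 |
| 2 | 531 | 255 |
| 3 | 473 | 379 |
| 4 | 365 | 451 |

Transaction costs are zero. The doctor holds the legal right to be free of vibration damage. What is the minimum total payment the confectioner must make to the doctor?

$707

Efficient level: marginal profit ≥ marginal vibration damage through level 3, so k* = 3.
With the doctor holding the right, the confectioner must at least compensate total damage at k*: 73 + 255 + 379 = 707.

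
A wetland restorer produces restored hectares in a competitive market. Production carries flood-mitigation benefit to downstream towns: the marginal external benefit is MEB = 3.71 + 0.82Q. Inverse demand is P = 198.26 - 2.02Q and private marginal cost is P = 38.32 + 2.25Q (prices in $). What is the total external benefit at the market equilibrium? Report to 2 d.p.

Market equilibrium (private): 38.32 + 2.25Q = 198.26 - 2.02Q → Q_m = 37.4567.
Total external benefit = ∫₀^{Q_m} (3.71 + 0.82Q) dQ = 3.71×37.4567 + ½×0.82×37.4567² = 714.1962.

$714.20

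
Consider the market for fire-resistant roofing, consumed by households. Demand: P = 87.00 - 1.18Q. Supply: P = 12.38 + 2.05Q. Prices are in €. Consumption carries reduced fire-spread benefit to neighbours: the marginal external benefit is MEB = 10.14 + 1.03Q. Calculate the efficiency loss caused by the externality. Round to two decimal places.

Market equilibrium (private): 12.38 + 2.05Q = 87.00 - 1.18Q → Q_m = 23.1022.
Social marginal benefit = demand + MEB = 97.14 - 0.15Q.
Set SMB = MC: 97.14 - 0.15Q = 12.38 + 2.05Q → Q* = 38.5273.
Height of the DWL triangle at Q_m is SMB(Q_m) − MC(Q_m) = MEB(Q_m) = 33.9352.
DWL = ½ × 15.4251 × 33.9352 = 261.7269.

DWL = €261.73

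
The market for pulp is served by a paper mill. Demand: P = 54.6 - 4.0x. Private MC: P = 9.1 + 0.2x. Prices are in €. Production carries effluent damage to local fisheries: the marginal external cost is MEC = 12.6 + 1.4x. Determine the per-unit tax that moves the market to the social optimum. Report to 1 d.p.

tax = €20.8 per unit

Social marginal cost = private MC + MEC = 21.7 + 1.6x.
Set SMC = demand: 21.7 + 1.6x = 54.6 - 4.0x → x* = 5.8750.
The Pigouvian tax equals MEC at x*: 12.6 + 1.4×5.8750 = 20.8250.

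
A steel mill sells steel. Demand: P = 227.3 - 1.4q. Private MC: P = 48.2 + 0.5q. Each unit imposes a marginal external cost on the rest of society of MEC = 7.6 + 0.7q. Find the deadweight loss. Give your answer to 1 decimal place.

Market equilibrium (private): 48.2 + 0.5q = 227.3 - 1.4q → q_m = 94.2632.
Social marginal cost = private MC + MEC = 55.8 + 1.2q.
Set SMC = demand: 55.8 + 1.2q = 227.3 - 1.4q → q* = 65.9615.
Height of the DWL triangle at q_m is SMC(q_m) − demand(q_m) = MEC(q_m) = 73.5842.
DWL = ½ × 28.3017 × 73.5842 = 1041.2790.

DWL = 1041.3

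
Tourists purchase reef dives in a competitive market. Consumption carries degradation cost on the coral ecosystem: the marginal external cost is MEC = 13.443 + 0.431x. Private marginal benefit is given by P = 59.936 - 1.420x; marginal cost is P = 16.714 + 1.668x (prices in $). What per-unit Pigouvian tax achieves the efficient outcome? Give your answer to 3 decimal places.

tax = $17.090 per unit

Social marginal benefit = demand − MEC = 46.493 - 1.851x.
Set SMB = MC: 46.493 - 1.851x = 16.714 + 1.668x → x* = 8.4623.
The Pigouvian tax equals MEC at x*: 13.443 + 0.431×8.4623 = 17.0903.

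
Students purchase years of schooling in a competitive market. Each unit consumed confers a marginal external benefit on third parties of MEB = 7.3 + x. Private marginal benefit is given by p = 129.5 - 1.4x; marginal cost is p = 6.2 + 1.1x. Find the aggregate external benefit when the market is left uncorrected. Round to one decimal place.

1576.3

Market equilibrium (private): 6.2 + 1.1x = 129.5 - 1.4x → x_m = 49.3200.
Total external benefit = ∫₀^{x_m} (7.3 + 1.0x) dx = 7.3×49.3200 + ½×1.0×49.3200² = 1576.2672.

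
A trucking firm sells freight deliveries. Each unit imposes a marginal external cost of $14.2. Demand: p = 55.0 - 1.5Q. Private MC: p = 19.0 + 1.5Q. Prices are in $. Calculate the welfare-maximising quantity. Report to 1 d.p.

Q* = 7.3

Social marginal cost = private MC + MEC = 33.2 + 1.5Q.
Set SMC = demand: 33.2 + 1.5Q = 55.0 - 1.5Q → Q* = 7.2667.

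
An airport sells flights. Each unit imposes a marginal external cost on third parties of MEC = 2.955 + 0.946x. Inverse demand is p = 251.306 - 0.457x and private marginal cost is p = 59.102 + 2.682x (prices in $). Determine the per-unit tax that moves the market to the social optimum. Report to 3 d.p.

Social marginal cost = private MC + MEC = 62.057 + 3.628x.
Set SMC = demand: 62.057 + 3.628x = 251.306 - 0.457x → x* = 46.3278.
The Pigouvian tax equals MEC at x*: 2.955 + 0.946×46.3278 = 46.7811.

tax = $46.781 per unit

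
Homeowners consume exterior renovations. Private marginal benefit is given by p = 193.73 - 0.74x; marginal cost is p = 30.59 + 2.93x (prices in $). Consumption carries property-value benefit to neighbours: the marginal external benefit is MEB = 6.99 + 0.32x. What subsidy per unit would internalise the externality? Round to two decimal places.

Social marginal benefit = demand + MEB = 200.72 - 0.42x.
Set SMB = MC: 200.72 - 0.42x = 30.59 + 2.93x → x* = 50.7851.
The Pigouvian subsidy equals MEB at x*: 6.99 + 0.32×50.7851 = 23.2412.

subsidy = $23.24 per unit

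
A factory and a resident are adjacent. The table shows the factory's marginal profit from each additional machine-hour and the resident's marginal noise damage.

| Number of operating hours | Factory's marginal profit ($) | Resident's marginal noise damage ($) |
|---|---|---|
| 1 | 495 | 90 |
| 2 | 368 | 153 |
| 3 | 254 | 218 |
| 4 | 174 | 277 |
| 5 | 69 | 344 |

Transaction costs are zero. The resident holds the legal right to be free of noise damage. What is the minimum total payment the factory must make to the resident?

$461

Efficient level: marginal profit ≥ marginal noise damage through level 3, so k* = 3.
With the resident holding the right, the factory must at least compensate total damage at k*: 90 + 153 + 218 = 461.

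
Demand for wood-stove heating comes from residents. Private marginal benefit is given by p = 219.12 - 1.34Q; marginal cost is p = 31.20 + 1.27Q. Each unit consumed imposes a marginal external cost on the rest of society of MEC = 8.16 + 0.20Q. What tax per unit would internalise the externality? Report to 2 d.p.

Social marginal benefit = demand − MEC = 210.96 - 1.54Q.
Set SMB = MC: 210.96 - 1.54Q = 31.20 + 1.27Q → Q* = 63.9715.
The Pigouvian tax equals MEC at Q*: 8.16 + 0.20×63.9715 = 20.9543.

tax = 20.95 per unit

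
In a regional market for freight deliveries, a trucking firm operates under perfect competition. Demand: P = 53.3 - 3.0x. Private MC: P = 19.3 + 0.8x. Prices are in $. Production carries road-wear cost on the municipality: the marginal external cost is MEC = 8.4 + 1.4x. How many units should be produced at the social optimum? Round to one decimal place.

Social marginal cost = private MC + MEC = 27.7 + 2.2x.
Set SMC = demand: 27.7 + 2.2x = 53.3 - 3.0x → x* = 4.9231.

x* = 4.9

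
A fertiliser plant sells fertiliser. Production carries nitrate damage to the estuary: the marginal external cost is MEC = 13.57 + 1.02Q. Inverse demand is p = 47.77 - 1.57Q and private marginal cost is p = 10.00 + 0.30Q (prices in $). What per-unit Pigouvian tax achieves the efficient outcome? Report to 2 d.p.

tax = $22.11 per unit

Social marginal cost = private MC + MEC = 23.57 + 1.32Q.
Set SMC = demand: 23.57 + 1.32Q = 47.77 - 1.57Q → Q* = 8.3737.
The Pigouvian tax equals MEC at Q*: 13.57 + 1.02×8.3737 = 22.1112.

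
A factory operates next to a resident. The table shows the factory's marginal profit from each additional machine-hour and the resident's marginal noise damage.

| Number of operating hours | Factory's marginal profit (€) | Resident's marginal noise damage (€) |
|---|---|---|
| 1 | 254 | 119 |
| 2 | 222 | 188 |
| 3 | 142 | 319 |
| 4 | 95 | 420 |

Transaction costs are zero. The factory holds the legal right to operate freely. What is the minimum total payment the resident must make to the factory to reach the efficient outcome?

Left alone the factory would choose level 4 (marginal profit stays positive).
Efficient level: k* = 2 (marginal profit ≥ marginal noise damage through 2).
The resident must at least cover the factory's forgone profit from cutting 4→2: 142 + 95 = 237.

€237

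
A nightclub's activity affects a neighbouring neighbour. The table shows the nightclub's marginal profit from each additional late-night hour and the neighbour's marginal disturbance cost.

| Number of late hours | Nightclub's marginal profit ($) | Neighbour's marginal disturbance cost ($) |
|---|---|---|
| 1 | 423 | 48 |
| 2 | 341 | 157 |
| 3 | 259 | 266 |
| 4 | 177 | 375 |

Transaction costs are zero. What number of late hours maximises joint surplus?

2

Bargaining reaches the level where marginal profit last exceeds marginal disturbance cost.
That holds through level 2 (341 ≥ 157) but not at 3 (259 < 266).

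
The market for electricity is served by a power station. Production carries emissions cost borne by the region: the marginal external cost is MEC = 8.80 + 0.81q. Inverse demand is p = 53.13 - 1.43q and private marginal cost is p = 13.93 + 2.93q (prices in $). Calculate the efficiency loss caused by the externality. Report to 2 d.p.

Market equilibrium (private): 13.93 + 2.93q = 53.13 - 1.43q → q_m = 8.9908.
Social marginal cost = private MC + MEC = 22.73 + 3.74q.
Set SMC = demand: 22.73 + 3.74q = 53.13 - 1.43q → q* = 5.8801.
Height of the DWL triangle at q_m is SMC(q_m) − demand(q_m) = MEC(q_m) = 16.0826.
DWL = ½ × 3.1107 × 16.0826 = 25.0141.

DWL = $25.01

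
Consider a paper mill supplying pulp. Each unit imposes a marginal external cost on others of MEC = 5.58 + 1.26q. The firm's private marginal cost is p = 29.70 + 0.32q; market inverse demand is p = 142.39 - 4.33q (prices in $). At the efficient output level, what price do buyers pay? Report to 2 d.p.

P = $63.92

Social marginal cost = private MC + MEC = 35.28 + 1.58q.
Set SMC = demand: 35.28 + 1.58q = 142.39 - 4.33q → q* = 18.1235.
Consumer price on the demand curve at q*: 142.39 − 4.33×18.1235 = 63.9152.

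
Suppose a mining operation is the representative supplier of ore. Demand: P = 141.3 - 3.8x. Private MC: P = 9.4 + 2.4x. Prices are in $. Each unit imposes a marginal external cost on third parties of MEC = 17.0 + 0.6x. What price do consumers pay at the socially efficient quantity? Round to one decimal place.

P = $77.1

Social marginal cost = private MC + MEC = 26.4 + 3.0x.
Set SMC = demand: 26.4 + 3.0x = 141.3 - 3.8x → x* = 16.8971.
Consumer price on the demand curve at x*: 141.3 − 3.8×16.8971 = 77.0910.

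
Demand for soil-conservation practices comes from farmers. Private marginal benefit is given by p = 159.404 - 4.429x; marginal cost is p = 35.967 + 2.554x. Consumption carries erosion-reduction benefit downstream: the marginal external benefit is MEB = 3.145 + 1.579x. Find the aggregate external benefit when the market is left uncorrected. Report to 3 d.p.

Market equilibrium (private): 35.967 + 2.554x = 159.404 - 4.429x → x_m = 17.6768.
Total external benefit = ∫₀^{x_m} (3.145 + 1.579x) dx = 3.145×17.6768 + ½×1.579×17.6768² = 302.2880.

302.288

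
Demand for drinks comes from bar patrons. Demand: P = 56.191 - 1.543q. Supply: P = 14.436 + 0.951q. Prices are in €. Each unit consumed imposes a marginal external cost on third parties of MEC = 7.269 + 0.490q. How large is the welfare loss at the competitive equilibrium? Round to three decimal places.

Market equilibrium (private): 14.436 + 0.951q = 56.191 - 1.543q → q_m = 16.7422.
Social marginal benefit = demand − MEC = 48.922 - 2.033q.
Set SMB = MC: 48.922 - 2.033q = 14.436 + 0.951q → q* = 11.5570.
The loss is the area between SMB and MC from q* to q_m; with linear curves that's a triangle of height MEC(q_m).
DWL = ½ × 5.1852 × 15.4727 = 40.1145.

DWL = €40.115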